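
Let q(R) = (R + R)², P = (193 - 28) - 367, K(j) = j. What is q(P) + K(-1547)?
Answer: 161669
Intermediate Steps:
P = -202 (P = 165 - 367 = -202)
q(R) = 4*R² (q(R) = (2*R)² = 4*R²)
q(P) + K(-1547) = 4*(-202)² - 1547 = 4*40804 - 1547 = 163216 - 1547 = 161669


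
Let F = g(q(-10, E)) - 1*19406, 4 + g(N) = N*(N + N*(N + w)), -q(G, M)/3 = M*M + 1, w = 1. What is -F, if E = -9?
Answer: 14785314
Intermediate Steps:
q(G, M) = -3 - 3*M² (q(G, M) = -3*(M*M + 1) = -3*(M² + 1) = -3*(1 + M²) = -3 - 3*M²)
g(N) = -4 + N*(N + N*(1 + N)) (g(N) = -4 + N*(N + N*(N + 1)) = -4 + N*(N + N*(1 + N)))
F = -14785314 (F = (-4 + (-3 - 3*(-9)²)³ + 2*(-3 - 3*(-9)²)²) - 1*19406 = (-4 + (-3 - 3*81)³ + 2*(-3 - 3*81)²) - 19406 = (-4 + (-3 - 243)³ + 2*(-3 - 243)²) - 19406 = (-4 + (-246)³ + 2*(-246)²) - 19406 = (-4 - 14886936 + 2*60516) - 19406 = (-4 - 14886936 + 121032) - 19406 = -14765908 - 19406 = -14785314)
-F = -1*(-14785314) = 14785314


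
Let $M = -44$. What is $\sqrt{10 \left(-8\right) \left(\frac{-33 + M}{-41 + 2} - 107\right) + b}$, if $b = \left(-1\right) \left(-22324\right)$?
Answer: $\frac{2 \sqrt{11683581}}{39} \approx 175.29$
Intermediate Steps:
$b = 22324$
$\sqrt{10 \left(-8\right) \left(\frac{-33 + M}{-41 + 2} - 107\right) + b} = \sqrt{10 \left(-8\right) \left(\frac{-33 - 44}{-41 + 2} - 107\right) + 22324} = \sqrt{- 80 \left(- \frac{77}{-39} - 107\right) + 22324} = \sqrt{- 80 \left(\left(-77\right) \left(- \frac{1}{39}\right) - 107\right) + 22324} = \sqrt{- 80 \left(\frac{77}{39} - 107\right) + 22324} = \sqrt{\left(-80\right) \left(- \frac{4096}{39}\right) + 22324} = \sqrt{\frac{327680}{39} + 22324} = \sqrt{\frac{1198316}{39}} = \frac{2 \sqrt{11683581}}{39}$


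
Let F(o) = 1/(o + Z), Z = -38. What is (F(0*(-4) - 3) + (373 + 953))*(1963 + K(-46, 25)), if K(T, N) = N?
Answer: 108077620/41 ≈ 2.6360e+6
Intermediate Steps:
F(o) = 1/(-38 + o) (F(o) = 1/(o - 38) = 1/(-38 + o))
(F(0*(-4) - 3) + (373 + 953))*(1963 + K(-46, 25)) = (1/(-38 + (0*(-4) - 3)) + (373 + 953))*(1963 + 25) = (1/(-38 + (0 - 3)) + 1326)*1988 = (1/(-38 - 3) + 1326)*1988 = (1/(-41) + 1326)*1988 = (-1/41 + 1326)*1988 = (54365/41)*1988 = 108077620/41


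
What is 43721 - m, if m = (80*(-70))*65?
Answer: 407721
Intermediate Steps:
m = -364000 (m = -5600*65 = -364000)
43721 - m = 43721 - 1*(-364000) = 43721 + 364000 = 407721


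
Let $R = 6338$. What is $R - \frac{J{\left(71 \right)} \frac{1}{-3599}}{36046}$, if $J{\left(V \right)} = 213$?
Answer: $\frac{822225913465}{129729554} \approx 6338.0$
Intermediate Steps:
$R - \frac{J{\left(71 \right)} \frac{1}{-3599}}{36046} = 6338 - \frac{213 \frac{1}{-3599}}{36046} = 6338 - 213 \left(- \frac{1}{3599}\right) \frac{1}{36046} = 6338 - \left(- \frac{213}{3599}\right) \frac{1}{36046} = 6338 - - \frac{213}{129729554} = 6338 + \frac{213}{129729554} = \frac{822225913465}{129729554}$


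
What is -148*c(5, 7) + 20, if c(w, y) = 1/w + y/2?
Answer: -2638/5 ≈ -527.60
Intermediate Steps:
c(w, y) = 1/w + y/2 (c(w, y) = 1/w + y*(½) = 1/w + y/2)
-148*c(5, 7) + 20 = -148*(1/5 + (½)*7) + 20 = -148*(⅕ + 7/2) + 20 = -148*37/10 + 20 = -2738/5 + 20 = -2638/5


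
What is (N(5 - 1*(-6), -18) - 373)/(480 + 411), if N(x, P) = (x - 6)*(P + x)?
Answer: -136/297 ≈ -0.45791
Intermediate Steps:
N(x, P) = (-6 + x)*(P + x)
(N(5 - 1*(-6), -18) - 373)/(480 + 411) = (((5 - 1*(-6))² - 6*(-18) - 6*(5 - 1*(-6)) - 18*(5 - 1*(-6))) - 373)/(480 + 411) = (((5 + 6)² + 108 - 6*(5 + 6) - 18*(5 + 6)) - 373)/891 = ((11² + 108 - 6*11 - 18*11) - 373)*(1/891) = ((121 + 108 - 66 - 198) - 373)*(1/891) = (-35 - 373)*(1/891) = -408*1/891 = -136/297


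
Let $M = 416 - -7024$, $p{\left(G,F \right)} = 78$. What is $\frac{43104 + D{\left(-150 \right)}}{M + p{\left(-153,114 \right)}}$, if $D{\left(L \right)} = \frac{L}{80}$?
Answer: $\frac{114939}{20048} \approx 5.7332$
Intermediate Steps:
$D{\left(L \right)} = \frac{L}{80}$ ($D{\left(L \right)} = L \frac{1}{80} = \frac{L}{80}$)
$M = 7440$ ($M = 416 + 7024 = 7440$)
$\frac{43104 + D{\left(-150 \right)}}{M + p{\left(-153,114 \right)}} = \frac{43104 + \frac{1}{80} \left(-150\right)}{7440 + 78} = \frac{43104 - \frac{15}{8}}{7518} = \frac{344817}{8} \cdot \frac{1}{7518} = \frac{114939}{20048}$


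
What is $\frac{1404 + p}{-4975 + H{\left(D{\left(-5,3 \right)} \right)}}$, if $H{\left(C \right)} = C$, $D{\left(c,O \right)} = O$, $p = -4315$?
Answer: $\frac{2911}{4972} \approx 0.58548$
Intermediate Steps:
$\frac{1404 + p}{-4975 + H{\left(D{\left(-5,3 \right)} \right)}} = \frac{1404 - 4315}{-4975 + 3} = - \frac{2911}{-4972} = \left(-2911\right) \left(- \frac{1}{4972}\right) = \frac{2911}{4972}$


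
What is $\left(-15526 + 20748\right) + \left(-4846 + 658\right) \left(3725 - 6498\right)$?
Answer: $11618546$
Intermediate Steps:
$\left(-15526 + 20748\right) + \left(-4846 + 658\right) \left(3725 - 6498\right) = 5222 - -11613324 = 5222 + 11613324 = 11618546$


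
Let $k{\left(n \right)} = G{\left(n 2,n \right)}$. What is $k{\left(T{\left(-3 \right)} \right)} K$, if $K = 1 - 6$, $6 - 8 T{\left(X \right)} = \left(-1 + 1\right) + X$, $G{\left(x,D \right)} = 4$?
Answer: $-20$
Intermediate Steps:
$T{\left(X \right)} = \frac{3}{4} - \frac{X}{8}$ ($T{\left(X \right)} = \frac{3}{4} - \frac{\left(-1 + 1\right) + X}{8} = \frac{3}{4} - \frac{0 + X}{8} = \frac{3}{4} - \frac{X}{8}$)
$k{\left(n \right)} = 4$
$K = -5$ ($K = 1 - 6 = -5$)
$k{\left(T{\left(-3 \right)} \right)} K = 4 \left(-5\right) = -20$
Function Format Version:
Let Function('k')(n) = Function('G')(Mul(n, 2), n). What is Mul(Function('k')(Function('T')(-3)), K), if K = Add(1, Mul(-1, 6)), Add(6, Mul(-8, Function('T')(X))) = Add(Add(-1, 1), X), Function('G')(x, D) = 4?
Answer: -20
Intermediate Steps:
Function('T')(X) = Add(Rational(3, 4), Mul(Rational(-1, 8), X)) (Function('T')(X) = Add(Rational(3, 4), Mul(Rational(-1, 8), Add(Add(-1, 1), X))) = Add(Rational(3, 4), Mul(Rational(-1, 8), Add(0, X))) = Add(Rational(3, 4), Mul(Rational(-1, 8), X)))
Function('k')(n) = 4
K = -5 (K = Add(1, -6) = -5)
Mul(Function('k')(Function('T')(-3)), K) = Mul(4, -5) = -20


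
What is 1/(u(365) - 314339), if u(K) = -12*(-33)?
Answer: -1/313943 ≈ -3.1853e-6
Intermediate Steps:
u(K) = 396
1/(u(365) - 314339) = 1/(396 - 314339) = 1/(-313943) = -1/313943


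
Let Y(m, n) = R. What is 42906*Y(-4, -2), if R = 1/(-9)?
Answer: -14302/3 ≈ -4767.3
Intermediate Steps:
R = -⅑ ≈ -0.11111
Y(m, n) = -⅑
42906*Y(-4, -2) = 42906*(-⅑) = -14302/3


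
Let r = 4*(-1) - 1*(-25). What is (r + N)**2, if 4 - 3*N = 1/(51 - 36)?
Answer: 1008016/2025 ≈ 497.79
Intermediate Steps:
N = 59/45 (N = 4/3 - 1/(3*(51 - 36)) = 4/3 - 1/3/15 = 4/3 - 1/3*1/15 = 4/3 - 1/45 = 59/45 ≈ 1.3111)
r = 21 (r = -4 + 25 = 21)
(r + N)**2 = (21 + 59/45)**2 = (1004/45)**2 = 1008016/2025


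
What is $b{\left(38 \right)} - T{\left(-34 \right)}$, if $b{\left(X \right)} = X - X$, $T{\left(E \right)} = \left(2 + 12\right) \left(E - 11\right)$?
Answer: $630$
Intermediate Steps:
$T{\left(E \right)} = -154 + 14 E$ ($T{\left(E \right)} = 14 \left(-11 + E\right) = -154 + 14 E$)
$b{\left(X \right)} = 0$
$b{\left(38 \right)} - T{\left(-34 \right)} = 0 - \left(-154 + 14 \left(-34\right)\right) = 0 - \left(-154 - 476\right) = 0 - -630 = 0 + 630 = 630$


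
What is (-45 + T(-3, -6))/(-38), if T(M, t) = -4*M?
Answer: 33/38 ≈ 0.86842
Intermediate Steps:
(-45 + T(-3, -6))/(-38) = (-45 - 4*(-3))/(-38) = -(-45 + 12)/38 = -1/38*(-33) = 33/38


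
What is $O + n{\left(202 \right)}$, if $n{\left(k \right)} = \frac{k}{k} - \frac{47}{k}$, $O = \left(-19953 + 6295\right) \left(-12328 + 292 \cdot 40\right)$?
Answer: $\frac{1787777723}{202} \approx 8.8504 \cdot 10^{6}$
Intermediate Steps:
$O = 8850384$ ($O = - 13658 \left(-12328 + 11680\right) = \left(-13658\right) \left(-648\right) = 8850384$)
$n{\left(k \right)} = 1 - \frac{47}{k}$
$O + n{\left(202 \right)} = 8850384 + \frac{-47 + 202}{202} = 8850384 + \frac{1}{202} \cdot 155 = 8850384 + \frac{155}{202} = \frac{1787777723}{202}$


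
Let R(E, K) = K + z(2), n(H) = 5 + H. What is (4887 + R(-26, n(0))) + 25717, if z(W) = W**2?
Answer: 30613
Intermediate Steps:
R(E, K) = 4 + K (R(E, K) = K + 2**2 = K + 4 = 4 + K)
(4887 + R(-26, n(0))) + 25717 = (4887 + (4 + (5 + 0))) + 25717 = (4887 + (4 + 5)) + 25717 = (4887 + 9) + 25717 = 4896 + 25717 = 30613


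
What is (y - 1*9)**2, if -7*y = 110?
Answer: 29929/49 ≈ 610.80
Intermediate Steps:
y = -110/7 (y = -1/7*110 = -110/7 ≈ -15.714)
(y - 1*9)**2 = (-110/7 - 1*9)**2 = (-110/7 - 9)**2 = (-173/7)**2 = 29929/49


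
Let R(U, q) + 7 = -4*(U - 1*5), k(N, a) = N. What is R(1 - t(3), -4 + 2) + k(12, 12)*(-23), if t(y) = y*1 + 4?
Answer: -239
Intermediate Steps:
t(y) = 4 + y (t(y) = y + 4 = 4 + y)
R(U, q) = 13 - 4*U (R(U, q) = -7 - 4*(U - 1*5) = -7 - 4*(U - 5) = -7 - 4*(-5 + U) = -7 + (20 - 4*U) = 13 - 4*U)
R(1 - t(3), -4 + 2) + k(12, 12)*(-23) = (13 - 4*(1 - (4 + 3))) + 12*(-23) = (13 - 4*(1 - 1*7)) - 276 = (13 - 4*(1 - 7)) - 276 = (13 - 4*(-6)) - 276 = (13 + 24) - 276 = 37 - 276 = -239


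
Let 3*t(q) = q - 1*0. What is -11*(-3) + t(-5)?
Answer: 94/3 ≈ 31.333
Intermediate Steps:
t(q) = q/3 (t(q) = (q - 1*0)/3 = (q + 0)/3 = q/3)
-11*(-3) + t(-5) = -11*(-3) + (⅓)*(-5) = 33 - 5/3 = 94/3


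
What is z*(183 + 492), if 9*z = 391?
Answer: 29325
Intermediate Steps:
z = 391/9 (z = (⅑)*391 = 391/9 ≈ 43.444)
z*(183 + 492) = 391*(183 + 492)/9 = (391/9)*675 = 29325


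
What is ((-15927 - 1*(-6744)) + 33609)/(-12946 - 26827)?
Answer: -24426/39773 ≈ -0.61413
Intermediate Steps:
((-15927 - 1*(-6744)) + 33609)/(-12946 - 26827) = ((-15927 + 6744) + 33609)/(-39773) = (-9183 + 33609)*(-1/39773) = 24426*(-1/39773) = -24426/39773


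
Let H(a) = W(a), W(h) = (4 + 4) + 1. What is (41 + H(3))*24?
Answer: 1200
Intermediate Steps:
W(h) = 9 (W(h) = 8 + 1 = 9)
H(a) = 9
(41 + H(3))*24 = (41 + 9)*24 = 50*24 = 1200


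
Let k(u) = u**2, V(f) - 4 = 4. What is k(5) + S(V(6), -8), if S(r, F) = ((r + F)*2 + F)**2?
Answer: 89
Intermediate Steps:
V(f) = 8 (V(f) = 4 + 4 = 8)
S(r, F) = (2*r + 3*F)**2 (S(r, F) = ((F + r)*2 + F)**2 = ((2*F + 2*r) + F)**2 = (2*r + 3*F)**2)
k(5) + S(V(6), -8) = 5**2 + (2*8 + 3*(-8))**2 = 25 + (16 - 24)**2 = 25 + (-8)**2 = 25 + 64 = 89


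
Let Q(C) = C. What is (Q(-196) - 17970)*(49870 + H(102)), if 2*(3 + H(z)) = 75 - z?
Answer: -905638681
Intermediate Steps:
H(z) = 69/2 - z/2 (H(z) = -3 + (75 - z)/2 = -3 + (75/2 - z/2) = 69/2 - z/2)
(Q(-196) - 17970)*(49870 + H(102)) = (-196 - 17970)*(49870 + (69/2 - ½*102)) = -18166*(49870 + (69/2 - 51)) = -18166*(49870 - 33/2) = -18166*99707/2 = -905638681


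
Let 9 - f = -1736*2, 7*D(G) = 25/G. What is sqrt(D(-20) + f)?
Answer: sqrt(682241)/14 ≈ 58.998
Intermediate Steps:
D(G) = 25/(7*G) (D(G) = (25/G)/7 = 25/(7*G))
f = 3481 (f = 9 - (-1736)*2 = 9 - 1*(-3472) = 9 + 3472 = 3481)
sqrt(D(-20) + f) = sqrt((25/7)/(-20) + 3481) = sqrt((25/7)*(-1/20) + 3481) = sqrt(-5/28 + 3481) = sqrt(97463/28) = sqrt(682241)/14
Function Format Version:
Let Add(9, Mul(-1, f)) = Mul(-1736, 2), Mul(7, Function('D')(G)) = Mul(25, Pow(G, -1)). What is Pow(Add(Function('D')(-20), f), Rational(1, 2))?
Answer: Mul(Rational(1, 14), Pow(682241, Rational(1, 2))) ≈ 58.998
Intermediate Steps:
Function('D')(G) = Mul(Rational(25, 7), Pow(G, -1)) (Function('D')(G) = Mul(Rational(1, 7), Mul(25, Pow(G, -1))) = Mul(Rational(25, 7), Pow(G, -1)))
f = 3481 (f = Add(9, Mul(-1, Mul(-1736, 2))) = Add(9, Mul(-1, -3472)) = Add(9, 3472) = 3481)
Pow(Add(Function('D')(-20), f), Rational(1, 2)) = Pow(Add(Mul(Rational(25, 7), Pow(-20, -1)), 3481), Rational(1, 2)) = Pow(Add(Mul(Rational(25, 7), Rational(-1, 20)), 3481), Rational(1, 2)) = Pow(Add(Rational(-5, 28), 3481), Rational(1, 2)) = Pow(Rational(97463, 28), Rational(1, 2)) = Mul(Rational(1, 14), Pow(682241, Rational(1, 2)))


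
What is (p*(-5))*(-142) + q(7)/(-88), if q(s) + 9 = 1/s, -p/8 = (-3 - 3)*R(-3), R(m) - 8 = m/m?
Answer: 94469791/308 ≈ 3.0672e+5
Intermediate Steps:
R(m) = 9 (R(m) = 8 + m/m = 8 + 1 = 9)
p = 432 (p = -8*(-3 - 3)*9 = -(-48)*9 = -8*(-54) = 432)
q(s) = -9 + 1/s
(p*(-5))*(-142) + q(7)/(-88) = (432*(-5))*(-142) + (-9 + 1/7)/(-88) = -2160*(-142) + (-9 + 1/7)*(-1/88) = 306720 - 62/7*(-1/88) = 306720 + 31/308 = 94469791/308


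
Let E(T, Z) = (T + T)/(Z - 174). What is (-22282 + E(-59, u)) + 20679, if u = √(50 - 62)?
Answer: -4044261/2524 + 59*I*√3/7572 ≈ -1602.3 + 0.013496*I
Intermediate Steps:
u = 2*I*√3 (u = √(-12) = 2*I*√3 ≈ 3.4641*I)
E(T, Z) = 2*T/(-174 + Z) (E(T, Z) = (2*T)/(-174 + Z) = 2*T/(-174 + Z))
(-22282 + E(-59, u)) + 20679 = (-22282 + 2*(-59)/(-174 + 2*I*√3)) + 20679 = (-22282 - 118/(-174 + 2*I*√3)) + 20679 = -1603 - 118/(-174 + 2*I*√3)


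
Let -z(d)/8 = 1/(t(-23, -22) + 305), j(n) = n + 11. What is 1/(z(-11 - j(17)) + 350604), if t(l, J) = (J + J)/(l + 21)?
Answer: 327/114647500 ≈ 2.8522e-6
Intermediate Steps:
j(n) = 11 + n
t(l, J) = 2*J/(21 + l) (t(l, J) = (2*J)/(21 + l) = 2*J/(21 + l))
z(d) = -8/327 (z(d) = -8/(2*(-22)/(21 - 23) + 305) = -8/(2*(-22)/(-2) + 305) = -8/(2*(-22)*(-½) + 305) = -8/(22 + 305) = -8/327)
1/(z(-11 - j(17)) + 350604) = 1/(-8/327 + 350604) = 1/(114647500/327) = 327/114647500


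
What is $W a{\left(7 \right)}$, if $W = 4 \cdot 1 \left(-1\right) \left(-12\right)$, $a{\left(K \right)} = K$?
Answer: $336$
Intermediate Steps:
$W = 48$ ($W = 4 \left(-1\right) \left(-12\right) = \left(-4\right) \left(-12\right) = 48$)
$W a{\left(7 \right)} = 48 \cdot 7 = 336$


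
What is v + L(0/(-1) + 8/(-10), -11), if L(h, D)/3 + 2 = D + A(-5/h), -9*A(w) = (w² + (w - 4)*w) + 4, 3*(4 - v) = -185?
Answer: 61/8 ≈ 7.6250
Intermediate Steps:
v = 197/3 (v = 4 - ⅓*(-185) = 4 + 185/3 = 197/3 ≈ 65.667)
A(w) = -4/9 - w²/9 - w*(-4 + w)/9 (A(w) = -((w² + (w - 4)*w) + 4)/9 = -((w² + (-4 + w)*w) + 4)/9 = -((w² + w*(-4 + w)) + 4)/9 = -(4 + w² + w*(-4 + w))/9 = -4/9 - w²/9 - w*(-4 + w)/9)
L(h, D) = -22/3 + 3*D - 50/(3*h²) - 20/(3*h) (L(h, D) = -6 + 3*(D + (-4/9 - 2*25/h²/9 + 4*(-5/h)/9)) = -6 + 3*(D + (-4/9 - 50/(9*h²) - 20/(9*h))) = -6 + 3*(-4/9 + D - 50/(9*h²) - 20/(9*h)) = -6 + (-4/3 + 3*D - 50/(3*h²) - 20/(3*h)) = -22/3 + 3*D - 50/(3*h²) - 20/(3*h))
v + L(0/(-1) + 8/(-10), -11) = 197/3 + (-50 - 20*(0/(-1) + 8/(-10)) + (0/(-1) + 8/(-10))²*(-22 + 9*(-11)))/(3*(0/(-1) + 8/(-10))²) = 197/3 + (-50 - 20*(0*(-1) + 8*(-⅒)) + (0*(-1) + 8*(-⅒))²*(-22 - 99))/(3*(0*(-1) + 8*(-⅒))²) = 197/3 + (-50 - 20*(0 - ⅘) + (0 - ⅘)²*(-121))/(3*(0 - ⅘)²) = 197/3 + (-50 - 20*(-⅘) + (-⅘)²*(-121))/(3*(-⅘)²) = 197/3 + (⅓)*(25/16)*(-50 + 16 + (16/25)*(-121)) = 197/3 + (⅓)*(25/16)*(-50 + 16 - 1936/25) = 197/3 + (⅓)*(25/16)*(-2786/25) = 197/3 - 1393/24 = 61/8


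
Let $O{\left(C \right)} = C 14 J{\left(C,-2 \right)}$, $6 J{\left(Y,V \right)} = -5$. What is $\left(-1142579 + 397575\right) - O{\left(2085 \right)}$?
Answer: $-720679$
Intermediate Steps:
$J{\left(Y,V \right)} = - \frac{5}{6}$ ($J{\left(Y,V \right)} = \frac{1}{6} \left(-5\right) = - \frac{5}{6}$)
$O{\left(C \right)} = - \frac{35 C}{3}$ ($O{\left(C \right)} = C 14 \left(- \frac{5}{6}\right) = 14 C \left(- \frac{5}{6}\right) = - \frac{35 C}{3}$)
$\left(-1142579 + 397575\right) - O{\left(2085 \right)} = \left(-1142579 + 397575\right) - \left(- \frac{35}{3}\right) 2085 = -745004 - -24325 = -745004 + 24325 = -720679$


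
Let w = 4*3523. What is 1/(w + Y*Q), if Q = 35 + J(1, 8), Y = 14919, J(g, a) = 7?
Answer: 1/640690 ≈ 1.5608e-6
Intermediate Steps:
w = 14092
Q = 42 (Q = 35 + 7 = 42)
1/(w + Y*Q) = 1/(14092 + 14919*42) = 1/(14092 + 626598) = 1/640690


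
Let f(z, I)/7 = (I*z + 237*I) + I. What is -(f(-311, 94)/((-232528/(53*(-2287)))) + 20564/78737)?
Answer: 229210825753723/9154278568 ≈ 25039.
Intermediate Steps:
f(z, I) = 1666*I + 7*I*z (f(z, I) = 7*((I*z + 237*I) + I) = 7*((237*I + I*z) + I) = 7*(238*I + I*z) = 1666*I + 7*I*z)
-(f(-311, 94)/((-232528/(53*(-2287)))) + 20564/78737) = -((7*94*(238 - 311))/((-232528/(53*(-2287)))) + 20564/78737) = -((7*94*(-73))/((-232528/(-121211))) + 20564*(1/78737)) = -(-48034/((-232528*(-1/121211))) + 20564/78737) = -(-48034/232528/121211 + 20564/78737) = -(-48034*121211/232528 + 20564/78737) = -(-2911124587/116264 + 20564/78737) = -1*(-229210825753723/9154278568) = 229210825753723/9154278568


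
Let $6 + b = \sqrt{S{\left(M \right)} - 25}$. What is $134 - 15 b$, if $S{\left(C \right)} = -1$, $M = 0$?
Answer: $224 - 15 i \sqrt{26} \approx 224.0 - 76.485 i$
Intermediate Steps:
$b = -6 + i \sqrt{26}$ ($b = -6 + \sqrt{-1 - 25} = -6 + \sqrt{-26} = -6 + i \sqrt{26} \approx -6.0 + 5.099 i$)
$134 - 15 b = 134 - 15 \left(-6 + i \sqrt{26}\right) = 134 + \left(90 - 15 i \sqrt{26}\right) = 224 - 15 i \sqrt{26}$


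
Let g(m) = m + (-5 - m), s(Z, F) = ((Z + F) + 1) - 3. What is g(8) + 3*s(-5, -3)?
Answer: -35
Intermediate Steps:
s(Z, F) = -2 + F + Z (s(Z, F) = ((F + Z) + 1) - 3 = (1 + F + Z) - 3 = -2 + F + Z)
g(m) = -5
g(8) + 3*s(-5, -3) = -5 + 3*(-2 - 3 - 5) = -5 + 3*(-10) = -5 - 30 = -35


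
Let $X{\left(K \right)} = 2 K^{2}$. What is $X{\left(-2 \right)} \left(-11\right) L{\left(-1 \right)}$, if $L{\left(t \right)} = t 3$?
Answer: $264$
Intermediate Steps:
$L{\left(t \right)} = 3 t$
$X{\left(-2 \right)} \left(-11\right) L{\left(-1 \right)} = 2 \left(-2\right)^{2} \left(-11\right) 3 \left(-1\right) = 2 \cdot 4 \left(-11\right) \left(-3\right) = 8 \left(-11\right) \left(-3\right) = \left(-88\right) \left(-3\right) = 264$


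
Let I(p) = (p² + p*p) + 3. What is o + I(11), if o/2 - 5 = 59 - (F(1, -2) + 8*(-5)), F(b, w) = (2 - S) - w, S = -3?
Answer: 439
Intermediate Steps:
I(p) = 3 + 2*p² (I(p) = (p² + p²) + 3 = 2*p² + 3 = 3 + 2*p²)
F(b, w) = 5 - w (F(b, w) = (2 - 1*(-3)) - w = (2 + 3) - w = 5 - w)
o = 194 (o = 10 + 2*(59 - ((5 - 1*(-2)) + 8*(-5))) = 10 + 2*(59 - ((5 + 2) - 40)) = 10 + 2*(59 - (7 - 40)) = 10 + 2*(59 - 1*(-33)) = 10 + 2*(59 + 33) = 10 + 2*92 = 10 + 184 = 194)
o + I(11) = 194 + (3 + 2*11²) = 194 + (3 + 2*121) = 194 + (3 + 242) = 194 + 245 = 439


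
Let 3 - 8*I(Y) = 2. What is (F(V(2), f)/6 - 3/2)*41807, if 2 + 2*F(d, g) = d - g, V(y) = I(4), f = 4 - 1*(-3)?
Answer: -8988505/96 ≈ -93630.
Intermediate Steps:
f = 7 (f = 4 + 3 = 7)
I(Y) = ⅛ (I(Y) = 3/8 - ⅛*2 = 3/8 - ¼ = ⅛)
V(y) = ⅛
F(d, g) = -1 + d/2 - g/2 (F(d, g) = -1 + (d - g)/2 = -1 + (d/2 - g/2) = -1 + d/2 - g/2)
(F(V(2), f)/6 - 3/2)*41807 = ((-1 + (½)*(⅛) - ½*7)/6 - 3/2)*41807 = ((-1 + 1/16 - 7/2)*(⅙) - 3*½)*41807 = (-71/16*⅙ - 3/2)*41807 = (-71/96 - 3/2)*41807 = -215/96*41807 = -8988505/96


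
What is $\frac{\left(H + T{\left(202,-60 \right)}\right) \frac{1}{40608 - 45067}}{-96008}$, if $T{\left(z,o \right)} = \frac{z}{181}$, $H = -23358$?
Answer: $- \frac{1056899}{19371510158} \approx -5.4559 \cdot 10^{-5}$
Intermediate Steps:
$T{\left(z,o \right)} = \frac{z}{181}$ ($T{\left(z,o \right)} = z \frac{1}{181} = \frac{z}{181}$)
$\frac{\left(H + T{\left(202,-60 \right)}\right) \frac{1}{40608 - 45067}}{-96008} = \frac{\left(-23358 + \frac{1}{181} \cdot 202\right) \frac{1}{40608 - 45067}}{-96008} = \frac{-23358 + \frac{202}{181}}{-4459} \left(- \frac{1}{96008}\right) = \left(- \frac{4227596}{181}\right) \left(- \frac{1}{4459}\right) \left(- \frac{1}{96008}\right) = \frac{4227596}{807079} \left(- \frac{1}{96008}\right) = - \frac{1056899}{19371510158}$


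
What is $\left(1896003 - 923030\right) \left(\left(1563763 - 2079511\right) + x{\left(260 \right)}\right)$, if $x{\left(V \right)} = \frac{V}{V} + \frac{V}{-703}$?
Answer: $- \frac{352771210772173}{703} \approx -5.0181 \cdot 10^{11}$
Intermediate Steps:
$x{\left(V \right)} = 1 - \frac{V}{703}$ ($x{\left(V \right)} = 1 + V \left(- \frac{1}{703}\right) = 1 - \frac{V}{703}$)
$\left(1896003 - 923030\right) \left(\left(1563763 - 2079511\right) + x{\left(260 \right)}\right) = \left(1896003 - 923030\right) \left(\left(1563763 - 2079511\right) + \left(1 - \frac{260}{703}\right)\right) = 972973 \left(-515748 + \left(1 - \frac{260}{703}\right)\right) = 972973 \left(-515748 + \frac{443}{703}\right) = 972973 \left(- \frac{362570401}{703}\right) = - \frac{352771210772173}{703}$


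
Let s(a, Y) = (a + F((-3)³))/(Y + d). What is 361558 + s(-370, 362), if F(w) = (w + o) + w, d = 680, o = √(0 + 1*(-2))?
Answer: 188371506/521 + I*√2/1042 ≈ 3.6156e+5 + 0.0013572*I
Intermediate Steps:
o = I*√2 (o = √(0 - 2) = √(-2) = I*√2 ≈ 1.4142*I)
F(w) = 2*w + I*√2 (F(w) = (w + I*√2) + w = 2*w + I*√2)
s(a, Y) = (-54 + a + I*√2)/(680 + Y) (s(a, Y) = (a + (2*(-3)³ + I*√2))/(Y + 680) = (a + (2*(-27) + I*√2))/(680 + Y) = (a + (-54 + I*√2))/(680 + Y) = (-54 + a + I*√2)/(680 + Y))
361558 + s(-370, 362) = 361558 + (-54 - 370 + I*√2)/(680 + 362) = 361558 + (-424 + I*√2)/1042 = 361558 + (-212/521 + I*√2/1042) = 188371506/521 + I*√2/1042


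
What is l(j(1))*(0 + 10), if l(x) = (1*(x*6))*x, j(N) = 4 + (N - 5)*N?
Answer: 0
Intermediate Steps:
j(N) = 4 + N*(-5 + N) (j(N) = 4 + (-5 + N)*N = 4 + N*(-5 + N))
l(x) = 6*x**2 (l(x) = (1*(6*x))*x = (6*x)*x = 6*x**2)
l(j(1))*(0 + 10) = (6*(4 + 1**2 - 5*1)**2)*(0 + 10) = (6*(4 + 1 - 5)**2)*10 = (6*0**2)*10 = (6*0)*10 = 0*10 = 0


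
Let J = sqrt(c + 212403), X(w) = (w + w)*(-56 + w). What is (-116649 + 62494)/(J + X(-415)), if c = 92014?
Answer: -21170814150/152825960483 + 54155*sqrt(304417)/152825960483 ≈ -0.13833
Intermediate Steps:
X(w) = 2*w*(-56 + w) (X(w) = (2*w)*(-56 + w) = 2*w*(-56 + w))
J = sqrt(304417) (J = sqrt(92014 + 212403) = sqrt(304417) ≈ 551.74)
(-116649 + 62494)/(J + X(-415)) = (-116649 + 62494)/(sqrt(304417) + 2*(-415)*(-56 - 415)) = -54155/(sqrt(304417) + 2*(-415)*(-471)) = -54155/(sqrt(304417) + 390930) = -54155/(390930 + sqrt(304417))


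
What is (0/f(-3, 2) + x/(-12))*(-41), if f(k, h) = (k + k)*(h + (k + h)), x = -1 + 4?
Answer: 41/4 ≈ 10.250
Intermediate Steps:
x = 3
f(k, h) = 2*k*(k + 2*h) (f(k, h) = (2*k)*(h + (h + k)) = (2*k)*(k + 2*h) = 2*k*(k + 2*h))
(0/f(-3, 2) + x/(-12))*(-41) = (0/((2*(-3)*(-3 + 2*2))) + 3/(-12))*(-41) = (0/((2*(-3)*(-3 + 4))) + 3*(-1/12))*(-41) = (0/((2*(-3)*1)) - ¼)*(-41) = (0/(-6) - ¼)*(-41) = (0*(-⅙) - ¼)*(-41) = (0 - ¼)*(-41) = -¼*(-41) = 41/4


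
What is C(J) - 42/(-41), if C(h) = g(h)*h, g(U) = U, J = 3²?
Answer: 3363/41 ≈ 82.024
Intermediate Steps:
J = 9
C(h) = h² (C(h) = h*h = h²)
C(J) - 42/(-41) = 9² - 42/(-41) = 81 - 1/41*(-42) = 81 + 42/41 = 3363/41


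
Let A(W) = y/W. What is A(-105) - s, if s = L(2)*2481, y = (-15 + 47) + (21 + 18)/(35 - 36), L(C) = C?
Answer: -74429/15 ≈ -4961.9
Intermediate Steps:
y = -7 (y = 32 + 39/(-1) = 32 + 39*(-1) = 32 - 39 = -7)
A(W) = -7/W
s = 4962 (s = 2*2481 = 4962)
A(-105) - s = -7/(-105) - 1*4962 = -7*(-1/105) - 4962 = 1/15 - 4962 = -74429/15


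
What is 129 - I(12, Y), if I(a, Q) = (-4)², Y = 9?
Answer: 113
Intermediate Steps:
I(a, Q) = 16
129 - I(12, Y) = 129 - 1*16 = 129 - 16 = 113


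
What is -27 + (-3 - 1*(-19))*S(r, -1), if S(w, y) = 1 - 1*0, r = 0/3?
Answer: -11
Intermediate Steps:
r = 0 (r = 0*(⅓) = 0)
S(w, y) = 1 (S(w, y) = 1 + 0 = 1)
-27 + (-3 - 1*(-19))*S(r, -1) = -27 + (-3 - 1*(-19))*1 = -27 + (-3 + 19)*1 = -27 + 16*1 = -27 + 16 = -11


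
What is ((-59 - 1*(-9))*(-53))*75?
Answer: 198750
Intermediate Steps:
((-59 - 1*(-9))*(-53))*75 = ((-59 + 9)*(-53))*75 = -50*(-53)*75 = 2650*75 = 198750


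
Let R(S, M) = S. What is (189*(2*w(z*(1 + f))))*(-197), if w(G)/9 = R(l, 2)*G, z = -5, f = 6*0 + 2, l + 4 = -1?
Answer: -50264550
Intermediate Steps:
l = -5 (l = -4 - 1 = -5)
f = 2 (f = 0 + 2 = 2)
w(G) = -45*G (w(G) = 9*(-5*G) = -45*G)
(189*(2*w(z*(1 + f))))*(-197) = (189*(2*(-(-225)*(1 + 2))))*(-197) = (189*(2*(-(-225)*3)))*(-197) = (189*(2*(-45*(-15))))*(-197) = (189*(2*675))*(-197) = (189*1350)*(-197) = 255150*(-197) = -50264550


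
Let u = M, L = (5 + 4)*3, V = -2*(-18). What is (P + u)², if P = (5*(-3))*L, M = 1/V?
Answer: 212547241/1296 ≈ 1.6400e+5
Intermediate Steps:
V = 36
L = 27 (L = 9*3 = 27)
M = 1/36 ≈ 0.027778
u = 1/36 ≈ 0.027778
P = -405 (P = (5*(-3))*27 = -15*27 = -405)
(P + u)² = (-405 + 1/36)² = (-14579/36)² = 212547241/1296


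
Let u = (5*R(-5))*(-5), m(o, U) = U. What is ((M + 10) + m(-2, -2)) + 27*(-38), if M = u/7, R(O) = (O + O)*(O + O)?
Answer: -9626/7 ≈ -1375.1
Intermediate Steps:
R(O) = 4*O² (R(O) = (2*O)*(2*O) = 4*O²)
u = -2500 (u = (5*(4*(-5)²))*(-5) = (5*(4*25))*(-5) = (5*100)*(-5) = 500*(-5) = -2500)
M = -2500/7 ≈ -357.14
((M + 10) + m(-2, -2)) + 27*(-38) = ((-2500/7 + 10) - 2) + 27*(-38) = (-2430/7 - 2) - 1026 = -2444/7 - 1026 = -9626/7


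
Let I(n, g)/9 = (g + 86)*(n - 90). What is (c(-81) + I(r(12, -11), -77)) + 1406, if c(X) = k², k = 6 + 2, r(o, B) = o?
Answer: -4848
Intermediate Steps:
k = 8
I(n, g) = 9*(-90 + n)*(86 + g) (I(n, g) = 9*((g + 86)*(n - 90)) = 9*((86 + g)*(-90 + n)) = 9*((-90 + n)*(86 + g)) = 9*(-90 + n)*(86 + g))
c(X) = 64 (c(X) = 8² = 64)
(c(-81) + I(r(12, -11), -77)) + 1406 = (64 + (-69660 - 810*(-77) + 774*12 + 9*(-77)*12)) + 1406 = (64 + (-69660 + 62370 + 9288 - 8316)) + 1406 = (64 - 6318) + 1406 = -6254 + 1406 = -4848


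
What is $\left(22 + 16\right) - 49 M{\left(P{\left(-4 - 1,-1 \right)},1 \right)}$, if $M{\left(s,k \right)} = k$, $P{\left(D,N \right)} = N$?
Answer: $-11$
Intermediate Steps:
$\left(22 + 16\right) - 49 M{\left(P{\left(-4 - 1,-1 \right)},1 \right)} = \left(22 + 16\right) - 49 = 38 - 49 = -11$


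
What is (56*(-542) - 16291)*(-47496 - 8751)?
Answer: 2623528821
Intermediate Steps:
(56*(-542) - 16291)*(-47496 - 8751) = (-30352 - 16291)*(-56247) = -46643*(-56247) = 2623528821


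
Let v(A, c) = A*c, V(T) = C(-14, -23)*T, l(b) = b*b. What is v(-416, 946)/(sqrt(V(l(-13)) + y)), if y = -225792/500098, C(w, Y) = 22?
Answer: -196768*sqrt(232437870395014)/464784643 ≈ -6454.4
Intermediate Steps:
l(b) = b**2
y = -112896/250049 (y = -225792*1/500098 = -112896/250049 ≈ -0.45150)
V(T) = 22*T
v(-416, 946)/(sqrt(V(l(-13)) + y)) = (-416*946)/(sqrt(22*(-13)**2 - 112896/250049)) = -393536/sqrt(22*169 - 112896/250049) = -393536/sqrt(3718 - 112896/250049) = -393536*sqrt(232437870395014)/929569286 = -196768*sqrt(232437870395014)/464784643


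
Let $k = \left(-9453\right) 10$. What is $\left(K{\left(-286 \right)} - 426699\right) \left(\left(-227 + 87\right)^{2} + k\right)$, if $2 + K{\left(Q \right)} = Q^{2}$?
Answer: $25843731650$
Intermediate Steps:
$k = -94530$
$K{\left(Q \right)} = -2 + Q^{2}$
$\left(K{\left(-286 \right)} - 426699\right) \left(\left(-227 + 87\right)^{2} + k\right) = \left(\left(-2 + \left(-286\right)^{2}\right) - 426699\right) \left(\left(-227 + 87\right)^{2} - 94530\right) = \left(\left(-2 + 81796\right) - 426699\right) \left(\left(-140\right)^{2} - 94530\right) = \left(81794 - 426699\right) \left(19600 - 94530\right) = \left(-344905\right) \left(-74930\right) = 25843731650$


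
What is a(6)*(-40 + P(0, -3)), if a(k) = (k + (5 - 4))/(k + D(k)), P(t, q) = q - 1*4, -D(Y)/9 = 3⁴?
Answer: 329/723 ≈ 0.45505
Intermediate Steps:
D(Y) = -729 (D(Y) = -9*3⁴ = -9*81 = -729)
P(t, q) = -4 + q (P(t, q) = q - 4 = -4 + q)
a(k) = (1 + k)/(-729 + k) (a(k) = (k + (5 - 4))/(k - 729) = (k + 1)/(-729 + k) = (1 + k)/(-729 + k))
a(6)*(-40 + P(0, -3)) = ((1 + 6)/(-729 + 6))*(-40 + (-4 - 3)) = (7/(-723))*(-40 - 7) = -1/723*7*(-47) = -7/723*(-47) = 329/723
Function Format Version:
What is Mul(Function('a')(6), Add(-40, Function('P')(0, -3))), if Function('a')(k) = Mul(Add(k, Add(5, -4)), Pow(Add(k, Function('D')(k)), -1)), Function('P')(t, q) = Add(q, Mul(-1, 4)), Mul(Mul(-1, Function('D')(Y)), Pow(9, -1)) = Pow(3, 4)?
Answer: Rational(329, 723) ≈ 0.45505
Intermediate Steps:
Function('D')(Y) = -729 (Function('D')(Y) = Mul(-9, Pow(3, 4)) = Mul(-9, 81) = -729)
Function('P')(t, q) = Add(-4, q) (Function('P')(t, q) = Add(q, -4) = Add(-4, q))
Function('a')(k) = Mul(Pow(Add(-729, k), -1), Add(1, k)) (Function('a')(k) = Mul(Add(k, Add(5, -4)), Pow(Add(k, -729), -1)) = Mul(Add(k, 1), Pow(Add(-729, k), -1)) = Mul(Add(1, k), Pow(Add(-729, k), -1)) = Mul(Pow(Add(-729, k), -1), Add(1, k)))
Mul(Function('a')(6), Add(-40, Function('P')(0, -3))) = Mul(Mul(Pow(Add(-729, 6), -1), Add(1, 6)), Add(-40, Add(-4, -3))) = Mul(Mul(Pow(-723, -1), 7), Add(-40, -7)) = Mul(Mul(Rational(-1, 723), 7), -47) = Mul(Rational(-7, 723), -47) = Rational(329, 723)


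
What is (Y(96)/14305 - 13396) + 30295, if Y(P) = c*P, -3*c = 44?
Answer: 241738787/14305 ≈ 16899.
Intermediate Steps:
c = -44/3 (c = -⅓*44 = -44/3 ≈ -14.667)
Y(P) = -44*P/3
(Y(96)/14305 - 13396) + 30295 = (-44/3*96/14305 - 13396) + 30295 = (-1408*1/14305 - 13396) + 30295 = (-1408/14305 - 13396) + 30295 = -191631188/14305 + 30295 = 241738787/14305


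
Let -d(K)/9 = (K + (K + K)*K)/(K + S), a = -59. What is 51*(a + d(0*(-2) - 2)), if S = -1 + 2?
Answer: -255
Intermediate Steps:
S = 1
d(K) = -9*(K + 2*K²)/(1 + K) (d(K) = -9*(K + (K + K)*K)/(K + 1) = -9*(K + (2*K)*K)/(1 + K) = -9*(K + 2*K²)/(1 + K))
51*(a + d(0*(-2) - 2)) = 51*(-59 - 9*(0*(-2) - 2)*(1 + 2*(0*(-2) - 2))/(1 + (0*(-2) - 2))) = 51*(-59 - 9*(0 - 2)*(1 + 2*(0 - 2))/(1 + (0 - 2))) = 51*(-59 - 9*(-2)*(1 + 2*(-2))/(1 - 2)) = 51*(-59 - 9*(-2)*(1 - 4)/(-1)) = 51*(-59 - 9*(-2)*(-1)*(-3)) = 51*(-59 + 54) = 51*(-5) = -255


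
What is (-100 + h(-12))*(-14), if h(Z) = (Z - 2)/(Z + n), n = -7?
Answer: 26404/19 ≈ 1389.7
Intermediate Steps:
h(Z) = (-2 + Z)/(-7 + Z) (h(Z) = (Z - 2)/(Z - 7) = (-2 + Z)/(-7 + Z))
(-100 + h(-12))*(-14) = (-100 + (-2 - 12)/(-7 - 12))*(-14) = (-100 - 14/(-19))*(-14) = (-100 - 1/19*(-14))*(-14) = (-100 + 14/19)*(-14) = -1886/19*(-14) = 26404/19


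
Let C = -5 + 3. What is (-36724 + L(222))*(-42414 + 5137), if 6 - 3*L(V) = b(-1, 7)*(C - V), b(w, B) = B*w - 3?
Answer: 4190158462/3 ≈ 1.3967e+9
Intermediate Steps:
b(w, B) = -3 + B*w
C = -2
L(V) = -14/3 - 10*V/3 (L(V) = 2 - (-3 + 7*(-1))*(-2 - V)/3 = 2 - (-3 - 7)*(-2 - V)/3 = 2 - (-10)*(-2 - V)/3 = 2 - (20 + 10*V)/3 = 2 + (-20/3 - 10*V/3) = -14/3 - 10*V/3)
(-36724 + L(222))*(-42414 + 5137) = (-36724 + (-14/3 - 10/3*222))*(-42414 + 5137) = (-36724 + (-14/3 - 740))*(-37277) = (-36724 - 2234/3)*(-37277) = -112406/3*(-37277) = 4190158462/3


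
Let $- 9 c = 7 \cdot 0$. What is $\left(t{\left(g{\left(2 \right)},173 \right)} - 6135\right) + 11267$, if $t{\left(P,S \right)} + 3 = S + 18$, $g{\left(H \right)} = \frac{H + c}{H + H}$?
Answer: $5320$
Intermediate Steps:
$c = 0$ ($c = - \frac{7 \cdot 0}{9} = \left(- \frac{1}{9}\right) 0 = 0$)
$g{\left(H \right)} = \frac{1}{2}$ ($g{\left(H \right)} = \frac{H + 0}{H + H} = \frac{H}{2 H} = H \frac{1}{2 H} = \frac{1}{2}$)
$t{\left(P,S \right)} = 15 + S$ ($t{\left(P,S \right)} = -3 + \left(S + 18\right) = -3 + \left(18 + S\right) = 15 + S$)
$\left(t{\left(g{\left(2 \right)},173 \right)} - 6135\right) + 11267 = \left(\left(15 + 173\right) - 6135\right) + 11267 = \left(188 - 6135\right) + 11267 = -5947 + 11267 = 5320$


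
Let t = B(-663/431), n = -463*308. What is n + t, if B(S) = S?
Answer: -61462987/431 ≈ -1.4261e+5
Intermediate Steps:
n = -142604
t = -663/431 ≈ -1.5383
n + t = -142604 - 663/431 = -61462987/431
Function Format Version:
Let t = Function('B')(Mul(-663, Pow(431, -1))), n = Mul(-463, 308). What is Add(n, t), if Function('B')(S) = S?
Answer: Rational(-61462987, 431) ≈ -1.4261e+5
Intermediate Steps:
n = -142604
t = Rational(-663, 431) (t = Mul(-663, Pow(431, -1)) = Mul(-663, Rational(1, 431)) = Rational(-663, 431) ≈ -1.5383)
Add(n, t) = Add(-142604, Rational(-663, 431)) = Rational(-61462987, 431)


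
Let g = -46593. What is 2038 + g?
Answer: -44555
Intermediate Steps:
2038 + g = 2038 - 46593 = -44555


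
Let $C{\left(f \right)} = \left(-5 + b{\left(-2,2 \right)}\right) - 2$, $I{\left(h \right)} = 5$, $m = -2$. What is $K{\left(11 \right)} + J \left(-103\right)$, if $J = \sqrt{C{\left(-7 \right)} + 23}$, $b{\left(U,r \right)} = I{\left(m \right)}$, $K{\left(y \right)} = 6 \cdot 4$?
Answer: $24 - 103 \sqrt{21} \approx -448.01$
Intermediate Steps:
$K{\left(y \right)} = 24$
$b{\left(U,r \right)} = 5$
$C{\left(f \right)} = -2$ ($C{\left(f \right)} = \left(-5 + 5\right) - 2 = 0 - 2 = -2$)
$J = \sqrt{21}$ ($J = \sqrt{-2 + 23} = \sqrt{21} \approx 4.5826$)
$K{\left(11 \right)} + J \left(-103\right) = 24 + \sqrt{21} \left(-103\right) = 24 - 103 \sqrt{21}$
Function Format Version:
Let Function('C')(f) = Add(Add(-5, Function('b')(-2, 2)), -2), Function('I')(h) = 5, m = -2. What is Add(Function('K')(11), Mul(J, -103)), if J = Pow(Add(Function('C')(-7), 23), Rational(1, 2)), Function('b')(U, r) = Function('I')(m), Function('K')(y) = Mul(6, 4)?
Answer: Add(24, Mul(-103, Pow(21, Rational(1, 2)))) ≈ -448.01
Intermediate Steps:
Function('K')(y) = 24
Function('b')(U, r) = 5
Function('C')(f) = -2 (Function('C')(f) = Add(Add(-5, 5), -2) = Add(0, -2) = -2)
J = Pow(21, Rational(1, 2)) (J = Pow(Add(-2, 23), Rational(1, 2)) = Pow(21, Rational(1, 2)) ≈ 4.5826)
Add(Function('K')(11), Mul(J, -103)) = Add(24, Mul(Pow(21, Rational(1, 2)), -103)) = Add(24, Mul(-103, Pow(21, Rational(1, 2))))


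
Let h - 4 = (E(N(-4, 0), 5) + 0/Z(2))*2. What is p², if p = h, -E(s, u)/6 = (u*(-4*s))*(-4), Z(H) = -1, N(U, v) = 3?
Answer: 8271376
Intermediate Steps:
E(s, u) = -96*s*u (E(s, u) = -6*u*(-4*s)*(-4) = -6*(-4*s*u)*(-4) = -96*s*u)
h = -2876 (h = 4 + (-96*3*5 + 0/(-1))*2 = 4 + (-1440 + 0*(-1))*2 = 4 + (-1440 + 0)*2 = 4 - 1440*2 = 4 - 2880 = -2876)
p = -2876
p² = (-2876)² = 8271376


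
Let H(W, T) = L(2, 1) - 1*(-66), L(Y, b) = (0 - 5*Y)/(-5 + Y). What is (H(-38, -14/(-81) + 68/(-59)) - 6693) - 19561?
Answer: -78554/3 ≈ -26185.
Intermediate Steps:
L(Y, b) = -5*Y/(-5 + Y) (L(Y, b) = (-5*Y)/(-5 + Y) = -5*Y/(-5 + Y))
H(W, T) = 208/3 (H(W, T) = -5*2/(-5 + 2) - 1*(-66) = -5*2/(-3) + 66 = -5*2*(-⅓) + 66 = 10/3 + 66 = 208/3)
(H(-38, -14/(-81) + 68/(-59)) - 6693) - 19561 = (208/3 - 6693) - 19561 = -19871/3 - 19561 = -78554/3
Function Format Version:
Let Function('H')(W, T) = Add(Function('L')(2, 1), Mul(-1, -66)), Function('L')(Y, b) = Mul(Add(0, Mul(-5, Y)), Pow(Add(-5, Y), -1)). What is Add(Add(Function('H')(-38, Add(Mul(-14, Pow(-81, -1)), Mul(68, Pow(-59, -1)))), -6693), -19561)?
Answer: Rational(-78554, 3) ≈ -26185.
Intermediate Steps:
Function('L')(Y, b) = Mul(-5, Y, Pow(Add(-5, Y), -1)) (Function('L')(Y, b) = Mul(Mul(-5, Y), Pow(Add(-5, Y), -1)) = Mul(-5, Y, Pow(Add(-5, Y), -1)))
Function('H')(W, T) = Rational(208, 3) (Function('H')(W, T) = Add(Mul(-5, 2, Pow(Add(-5, 2), -1)), Mul(-1, -66)) = Add(Mul(-5, 2, Pow(-3, -1)), 66) = Add(Mul(-5, 2, Rational(-1, 3)), 66) = Add(Rational(10, 3), 66) = Rational(208, 3))
Add(Add(Function('H')(-38, Add(Mul(-14, Pow(-81, -1)), Mul(68, Pow(-59, -1)))), -6693), -19561) = Add(Add(Rational(208, 3), -6693), -19561) = Add(Rational(-19871, 3), -19561) = Rational(-78554, 3)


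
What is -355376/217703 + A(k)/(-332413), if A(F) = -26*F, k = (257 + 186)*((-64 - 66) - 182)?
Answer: -900472586336/72367307339 ≈ -12.443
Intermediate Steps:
k = -138216 (k = 443*(-130 - 182) = 443*(-312) = -138216)
-355376/217703 + A(k)/(-332413) = -355376/217703 - 26*(-138216)/(-332413) = -355376*1/217703 + 3593616*(-1/332413) = -355376/217703 - 3593616/332413 = -900472586336/72367307339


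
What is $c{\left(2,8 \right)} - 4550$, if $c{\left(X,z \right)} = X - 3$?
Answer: $-4551$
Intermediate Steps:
$c{\left(X,z \right)} = -3 + X$
$c{\left(2,8 \right)} - 4550 = \left(-3 + 2\right) - 4550 = -1 - 4550 = -4551$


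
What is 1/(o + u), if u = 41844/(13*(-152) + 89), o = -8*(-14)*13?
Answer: 629/901876 ≈ 0.00069743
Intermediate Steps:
o = 1456 (o = 112*13 = 1456)
u = -13948/629 (u = 41844/(-1976 + 89) = 41844/(-1887) = 41844*(-1/1887) = -13948/629 ≈ -22.175)
1/(o + u) = 1/(1456 - 13948/629) = 1/(901876/629) = 629/901876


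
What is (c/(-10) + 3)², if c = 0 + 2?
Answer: 196/25 ≈ 7.8400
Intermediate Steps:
c = 2
(c/(-10) + 3)² = (2/(-10) + 3)² = (2*(-⅒) + 3)² = (-⅕ + 3)² = (14/5)² = 196/25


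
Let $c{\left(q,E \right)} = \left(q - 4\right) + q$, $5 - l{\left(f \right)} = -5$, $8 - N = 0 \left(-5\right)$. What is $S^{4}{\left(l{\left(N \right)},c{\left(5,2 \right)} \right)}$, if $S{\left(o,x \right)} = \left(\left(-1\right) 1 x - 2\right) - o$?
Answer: $104976$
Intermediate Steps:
$N = 8$ ($N = 8 - 0 \left(-5\right) = 8 - 0 = 8 + 0 = 8$)
$l{\left(f \right)} = 10$ ($l{\left(f \right)} = 5 - -5 = 5 + 5 = 10$)
$c{\left(q,E \right)} = -4 + 2 q$ ($c{\left(q,E \right)} = \left(-4 + q\right) + q = -4 + 2 q$)
$S{\left(o,x \right)} = -2 - o - x$ ($S{\left(o,x \right)} = \left(- x - 2\right) - o = \left(-2 - x\right) - o = -2 - o - x$)
$S^{4}{\left(l{\left(N \right)},c{\left(5,2 \right)} \right)} = \left(-2 - 10 - \left(-4 + 2 \cdot 5\right)\right)^{4} = \left(-2 - 10 - \left(-4 + 10\right)\right)^{4} = \left(-2 - 10 - 6\right)^{4} = \left(-18\right)^{4} = 104976$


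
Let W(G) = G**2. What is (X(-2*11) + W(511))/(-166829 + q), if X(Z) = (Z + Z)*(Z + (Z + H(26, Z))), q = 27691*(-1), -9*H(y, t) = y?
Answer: -2368657/1750680 ≈ -1.3530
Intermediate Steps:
H(y, t) = -y/9
q = -27691
X(Z) = 2*Z*(-26/9 + 2*Z) (X(Z) = (Z + Z)*(Z + (Z - 1/9*26)) = (2*Z)*(Z + (Z - 26/9)) = (2*Z)*(Z + (-26/9 + Z)) = (2*Z)*(-26/9 + 2*Z) = 2*Z*(-26/9 + 2*Z))
(X(-2*11) + W(511))/(-166829 + q) = (4*(-2*11)*(-13 + 9*(-2*11))/9 + 511**2)/(-166829 - 27691) = ((4/9)*(-22)*(-13 + 9*(-22)) + 261121)/(-194520) = ((4/9)*(-22)*(-13 - 198) + 261121)*(-1/194520) = ((4/9)*(-22)*(-211) + 261121)*(-1/194520) = (18568/9 + 261121)*(-1/194520) = (2368657/9)*(-1/194520) = -2368657/1750680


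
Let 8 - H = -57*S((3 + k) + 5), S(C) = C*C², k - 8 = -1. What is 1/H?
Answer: 1/192383 ≈ 5.1980e-6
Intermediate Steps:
k = 7 (k = 8 - 1 = 7)
S(C) = C³
H = 192383 (H = 8 - (-57)*((3 + 7) + 5)³ = 8 - (-57)*(10 + 5)³ = 8 - (-57)*15³ = 8 - (-57)*3375 = 8 - 1*(-192375) = 8 + 192375 = 192383)
1/H = 1/192383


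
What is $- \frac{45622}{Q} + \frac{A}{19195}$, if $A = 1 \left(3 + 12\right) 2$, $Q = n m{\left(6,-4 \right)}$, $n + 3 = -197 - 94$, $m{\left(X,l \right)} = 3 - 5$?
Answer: $- \frac{87569665}{1128666} \approx -77.587$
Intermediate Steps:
$m{\left(X,l \right)} = -2$
$n = -294$ ($n = -3 - 291 = -294$)
$Q = 588$ ($Q = \left(-294\right) \left(-2\right) = 588$)
$A = 30$ ($A = 1 \cdot 15 \cdot 2 = 15 \cdot 2 = 30$)
$- \frac{45622}{Q} + \frac{A}{19195} = - \frac{45622}{588} + \frac{30}{19195} = \left(-45622\right) \frac{1}{588} + 30 \cdot \frac{1}{19195} = - \frac{22811}{294} + \frac{6}{3839} = - \frac{87569665}{1128666}$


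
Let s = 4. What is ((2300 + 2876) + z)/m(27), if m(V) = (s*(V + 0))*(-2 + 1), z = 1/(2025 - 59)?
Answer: -10176017/212328 ≈ -47.926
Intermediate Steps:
z = 1/1966 ≈ 0.00050865
m(V) = -4*V (m(V) = (4*(V + 0))*(-2 + 1) = (4*V)*(-1) = -4*V)
((2300 + 2876) + z)/m(27) = ((2300 + 2876) + 1/1966)/((-4*27)) = (5176 + 1/1966)/(-108) = (10176017/1966)*(-1/108) = -10176017/212328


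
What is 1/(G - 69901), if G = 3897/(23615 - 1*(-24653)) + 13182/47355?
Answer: -69264580/4841638533513 ≈ -1.4306e-5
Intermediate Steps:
G = 24873067/69264580 (G = 3897/(23615 + 24653) + 13182*(1/47355) = 3897/48268 + 4394/15785 = 24873067/69264580 ≈ 0.35910)
1/(G - 69901) = 1/(24873067/69264580 - 69901) = 1/(-4841638533513/69264580) = -69264580/4841638533513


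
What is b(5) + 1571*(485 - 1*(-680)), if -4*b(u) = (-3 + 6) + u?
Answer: 1830213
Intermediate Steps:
b(u) = -¾ - u/4 (b(u) = -((-3 + 6) + u)/4 = -(3 + u)/4 = -¾ - u/4)
b(5) + 1571*(485 - 1*(-680)) = (-¾ - ¼*5) + 1571*(485 - 1*(-680)) = (-¾ - 5/4) + 1571*(485 + 680) = -2 + 1571*1165 = -2 + 1830215 = 1830213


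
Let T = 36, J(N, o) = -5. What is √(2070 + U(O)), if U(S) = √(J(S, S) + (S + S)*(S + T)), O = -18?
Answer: √(2070 + I*√653) ≈ 45.498 + 0.2808*I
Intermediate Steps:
U(S) = √(-5 + 2*S*(36 + S)) (U(S) = √(-5 + (S + S)*(S + 36)) = √(-5 + (2*S)*(36 + S)) = √(-5 + 2*S*(36 + S)))
√(2070 + U(O)) = √(2070 + √(-5 + 2*(-18)² + 72*(-18))) = √(2070 + √(-5 + 2*324 - 1296)) = √(2070 + √(-5 + 648 - 1296)) = √(2070 + √(-653)) = √(2070 + I*√653)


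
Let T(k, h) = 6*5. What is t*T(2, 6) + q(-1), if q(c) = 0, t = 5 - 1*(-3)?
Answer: 240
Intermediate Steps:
T(k, h) = 30
t = 8 (t = 5 + 3 = 8)
t*T(2, 6) + q(-1) = 8*30 + 0 = 240 + 0 = 240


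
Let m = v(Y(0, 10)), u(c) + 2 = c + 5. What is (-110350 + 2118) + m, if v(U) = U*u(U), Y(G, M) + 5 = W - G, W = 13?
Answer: -108144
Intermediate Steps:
u(c) = 3 + c (u(c) = -2 + (c + 5) = -2 + (5 + c) = 3 + c)
Y(G, M) = 8 - G (Y(G, M) = -5 + (13 - G) = 8 - G)
v(U) = U*(3 + U)
m = 88 (m = (8 - 1*0)*(3 + (8 - 1*0)) = (8 + 0)*(3 + (8 + 0)) = 8*(3 + 8) = 8*11 = 88)
(-110350 + 2118) + m = (-110350 + 2118) + 88 = -108232 + 88 = -108144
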